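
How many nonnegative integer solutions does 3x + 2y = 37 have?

6

gcd(3, 2) = 1.
By Bézout, 3·(1) + 2·(-1) = 1.
One solution: (1, 17).
General: x = 1 + 2t, y = 17 - 3t.
x ≥ 0 ⇒ t ≥ 0; y ≥ 0 ⇒ t ≤ 5. So t ∈ [0, 5]: 6 solutions.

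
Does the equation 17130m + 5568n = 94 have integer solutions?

gcd(17130, 5568):
  17130 = 3×5568 + 426
  5568 = 13×426 + 30
  426 = 14×30 + 6
  30 = 5×6
so gcd(17130, 5568) = 6.
6 does not divide 94 (remainder 4), so no integer solutions.

no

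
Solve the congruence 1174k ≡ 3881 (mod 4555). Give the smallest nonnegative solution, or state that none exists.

gcd(4555, 1174):
  4555 = 3·1174 + 1033
  1174 = 1·1033 + 141
  1033 = 7·141 + 46
  141 = 3·46 + 3
  46 = 15·3 + 1
  3 = 3·1
so gcd(4555, 1174) = 1.
1 divides 3881, so solutions exist.
Back-substitute for Bézout coefficients:
  1 = 46 - 15·3
  ... = 1174·(-1486) + 4555·(383)
So 1174·(-1486) ≡ 1 (mod 4555); multiply by 3881: k ≡ -5767166 (mod 4555).
Smallest nonnegative: k = -5767166 mod 4555 = 4019.

4019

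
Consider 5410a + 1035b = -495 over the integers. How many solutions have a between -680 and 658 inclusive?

gcd(5410, 1035) = 5  (5410 = 5·1035 + 235, 1035 = 4·235 + 95, 235 = 2·95 + 45, 95 = 2·45 + 5, 45 = 9·5).
Back-substituting, 5410·(-22) + 1035·(115) = 5.
Scale by -99: particular solution (2178, -11385); reduce a mod 207: (108, -565).
General solution: a = 108 + 207t, b = -565 - 1082t for integer t.
-680 ≤ 108 + 207t ≤ 658 gives t ∈ [-3, 2], which is 6 values.

6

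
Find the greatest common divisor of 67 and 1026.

1

gcd(1026, 67):
  1026 = 15*67 + 21
  67 = 3*21 + 4
  21 = 5*4 + 1
  4 = 4*1
so gcd(1026, 67) = 1.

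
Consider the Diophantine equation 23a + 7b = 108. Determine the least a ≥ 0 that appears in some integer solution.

gcd(23, 7) = 1.
1 divides 108, so solutions exist.
By Bézout, 23×(-3) + 7×(10) = 1.
Scale by 108/1 = 108: (a₀, b₀) = (-324, 1080).
General solution: a = -324 + 7t, b = 1080 - 23t for integer t.
a ≥ 0: smallest is -324 mod 7 = 5 (at t = 47), with b = -1.

5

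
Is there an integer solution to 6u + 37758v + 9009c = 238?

no

gcd(37758, 6):
  37758 = 6293·6
so gcd(37758, 6) = 6.
gcd(6, 9009) = 3.
3 does not divide 238 (remainder 1), so no integer solutions.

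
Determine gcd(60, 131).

gcd(131, 60) = 1  (131 = 2×60 + 11, 60 = 5×11 + 5, 11 = 2×5 + 1, 5 = 5×1).

1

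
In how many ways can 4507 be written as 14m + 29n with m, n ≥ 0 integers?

11

gcd(29, 14) = 1  (29 = 2·14 + 1, 14 = 14·1).
Back-substituting, 14·(-2) + 29·(1) = 1.
Scale by 4507: one solution is (-9014, 4507). Reduce m mod 29: (5, 153).
General: m = 5 + 29t, n = 153 - 14t.
m ≥ 0 ⇒ t ≥ 0; n ≥ 0 ⇒ t ≤ 10. So t ∈ [0, 10]: 11 solutions.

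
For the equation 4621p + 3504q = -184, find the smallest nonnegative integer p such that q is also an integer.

gcd(4621, 3504):
  4621 = 1·3504 + 1117
  3504 = 3·1117 + 153
  1117 = 7·153 + 46
  153 = 3·46 + 15
  46 = 3·15 + 1
  15 = 15·1
so gcd(4621, 3504) = 1.
1 divides -184, so solutions exist.
Back-substitute for Bézout coefficients:
  1 = 46 - 3·15
  ... = 4621·(229) + 3504·(-302)
Scale by -184/1 = -184: (p₀, q₀) = (-42136, 55568).
General solution: p = -42136 + 3504t, q = 55568 - 4621t for integer t.
p ≥ 0: smallest is -42136 mod 3504 = 3416 (at t = 13), with q = -4505.

3416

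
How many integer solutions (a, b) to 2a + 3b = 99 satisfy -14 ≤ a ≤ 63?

26

gcd(3, 2) = 1  (3 = 1×2 + 1, 2 = 2×1).
Back-substituting, 2×(-1) + 3×(1) = 1.
Scale by 99: particular solution (-99, 99); reduce a mod 3: (0, 33).
General solution: a = 0 + 3t, b = 33 - 2t for integer t.
-14 ≤ 0 + 3t ≤ 63 gives t ∈ [-4, 21], which is 26 values.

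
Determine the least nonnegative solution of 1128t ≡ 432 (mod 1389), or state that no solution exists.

158

gcd(1389, 1128) = 3  (1389 = 1×1128 + 261, 1128 = 4×261 + 84, 261 = 3×84 + 9, 84 = 9×9 + 3, 9 = 3×3).
3 divides 432, so solutions exist.
Back-substituting, 1128×(149) + 1389×(-121) = 3.
So 1128×(149) ≡ 3 (mod 1389); multiply by 144: t ≡ 21456 (mod 463).
Smallest nonnegative: t = 21456 mod 463 = 158.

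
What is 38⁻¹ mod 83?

59

gcd(83, 38) = 1  (83 = 2×38 + 7, 38 = 5×7 + 3, 7 = 2×3 + 1, 3 = 3×1).
Back-substituting, 38×(-24) + 83×(11) = 1.
So 38×-24 ≡ 1 (mod 83), and -24 mod 83 = 59.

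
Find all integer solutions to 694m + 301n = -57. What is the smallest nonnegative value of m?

55

gcd(694, 301):
  694 = 2×301 + 92
  301 = 3×92 + 25
  92 = 3×25 + 17
  25 = 1×17 + 8
  17 = 2×8 + 1
  8 = 8×1
so gcd(694, 301) = 1.
1 divides -57, so solutions exist.
Back-substitute for Bézout coefficients:
  1 = 17 - 2×8
  ... = 694×(36) + 301×(-83)
Scale by -57/1 = -57: (m₀, n₀) = (-2052, 4731).
General solution: m = -2052 + 301t, n = 4731 - 694t for integer t.
m ≥ 0: smallest is -2052 mod 301 = 55 (at t = 7), with n = -127.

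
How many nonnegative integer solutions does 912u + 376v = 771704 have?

18

gcd(912, 376):
  912 = 2·376 + 160
  376 = 2·160 + 56
  160 = 2·56 + 48
  56 = 1·48 + 8
  48 = 6·8
so gcd(912, 376) = 8.
Back-substitute for Bézout coefficients:
  8 = 56 - 1·48
  ... = 912·(-7) + 376·(17)
Scale by 96463: one solution is (-675241, 1639871). Reduce u mod 47: (8, 2033).
General: u = 8 + 47t, v = 2033 - 114t.
u ≥ 0 ⇒ t ≥ 0; v ≥ 0 ⇒ t ≤ 17. So t ∈ [0, 17]: 18 solutions.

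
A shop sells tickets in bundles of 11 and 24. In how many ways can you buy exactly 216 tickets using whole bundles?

1

Need nonnegative integers with 11j + 24k = 216.
gcd(11, 24) = 1, and 11·(11) + 24·(-5) = 1.
So (j₀, k₀) = (2376, -1080); general j = 2376 + 24t, k = -1080 - 11t.
j ≥ 0 ⇒ t ≥ -99; k ≥ 0 ⇒ t ≤ -99. That's 1 value of t.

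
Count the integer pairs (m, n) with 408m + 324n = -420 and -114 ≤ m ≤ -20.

gcd(408, 324) = 12.
By Bézout, 408*(4) + 324*(-5) = 12.
Particular solution: (22, -29).
General solution: m = 22 + 27t, n = -29 - 34t for integer t.
-114 ≤ 22 + 27t ≤ -20 gives t ∈ [-5, -2], which is 4 values.

4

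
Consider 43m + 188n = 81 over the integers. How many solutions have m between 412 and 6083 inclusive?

gcd(188, 43) = 1.
By Bézout, 43*(35) + 188*(-8) = 1.
Particular solution: (15, -3).
General solution: m = 15 + 188t, n = -3 - 43t for integer t.
412 ≤ 15 + 188t ≤ 6083 gives t ∈ [3, 32], which is 30 values.

30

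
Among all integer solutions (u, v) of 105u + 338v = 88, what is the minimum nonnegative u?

gcd(338, 105) = 1  (338 = 3×105 + 23, 105 = 4×23 + 13, 23 = 1×13 + 10, 13 = 1×10 + 3, 10 = 3×3 + 1, 3 = 3×1).
1 divides 88, so solutions exist.
Back-substituting, 105×(-103) + 338×(32) = 1.
Scale by 88/1 = 88: (u₀, v₀) = (-9064, 2816).
General solution: u = -9064 + 338t, v = 2816 - 105t for integer t.
u ≥ 0: smallest is -9064 mod 338 = 62 (at t = 27), with v = -19.

62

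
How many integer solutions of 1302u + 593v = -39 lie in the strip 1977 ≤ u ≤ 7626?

gcd(1302, 593) = 1.
By Bézout, 1302*(-46) + 593*(101) = 1.
Particular solution: (15, -33).
General solution: u = 15 + 593t, v = -33 - 1302t for integer t.
1977 ≤ 15 + 593t ≤ 7626 gives t ∈ [4, 12], which is 9 values.

9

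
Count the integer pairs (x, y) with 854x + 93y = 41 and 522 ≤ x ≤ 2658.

gcd(854, 93):
  854 = 9×93 + 17
  93 = 5×17 + 8
  17 = 2×8 + 1
  8 = 8×1
so gcd(854, 93) = 1.
Back-substitute for Bézout coefficients:
  1 = 17 - 2×8
  ... = 854×(11) + 93×(-101)
Scale by 41: particular solution (451, -4141); reduce x mod 93: (79, -725).
General solution: x = 79 + 93t, y = -725 - 854t for integer t.
522 ≤ 79 + 93t ≤ 2658 gives t ∈ [5, 27], which is 23 values.

23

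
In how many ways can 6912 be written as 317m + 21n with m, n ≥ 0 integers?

gcd(317, 21) = 1.
By Bézout, 317*(-10) + 21*(151) = 1.
One solution: (12, 148).
General: m = 12 + 21t, n = 148 - 317t.
m ≥ 0 ⇒ t ≥ 0; n ≥ 0 ⇒ t ≤ 0. So t ∈ [0, 0]: 1 solution.

1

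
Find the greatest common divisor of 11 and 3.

gcd(11, 3):
  11 = 3×3 + 2
  3 = 1×2 + 1
  2 = 2×1
so gcd(11, 3) = 1.

1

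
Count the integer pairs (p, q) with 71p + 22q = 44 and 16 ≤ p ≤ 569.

25

gcd(71, 22):
  71 = 3*22 + 5
  22 = 4*5 + 2
  5 = 2*2 + 1
  2 = 2*1
so gcd(71, 22) = 1.
Back-substitute for Bézout coefficients:
  1 = 5 - 2*2
  ... = 71*(9) + 22*(-29)
Scale by 44: particular solution (396, -1276); reduce p mod 22: (0, 2).
General solution: p = 0 + 22t, q = 2 - 71t for integer t.
16 ≤ 0 + 22t ≤ 569 gives t ∈ [1, 25], which is 25 values.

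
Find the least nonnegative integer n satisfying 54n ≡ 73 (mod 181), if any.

179

gcd(181, 54) = 1  (181 = 3·54 + 19, 54 = 2·19 + 16, 19 = 1·16 + 3, 16 = 5·3 + 1, 3 = 3·1).
1 divides 73, so solutions exist.
Back-substituting, 54·(57) + 181·(-17) = 1.
So 54·(57) ≡ 1 (mod 181); multiply by 73: n ≡ 4161 (mod 181).
Smallest nonnegative: n = 4161 mod 181 = 179.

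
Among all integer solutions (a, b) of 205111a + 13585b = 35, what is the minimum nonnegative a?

gcd(205111, 13585) = 1.
1 divides 35, so solutions exist.
By Bézout, 205111×(966) + 13585×(-14585) = 1.
Scale by 35/1 = 35: (a₀, b₀) = (33810, -510475).
General solution: a = 33810 + 13585t, b = -510475 - 205111t for integer t.
a ≥ 0: smallest is 33810 mod 13585 = 6640 (at t = -2), with b = -100253.

6640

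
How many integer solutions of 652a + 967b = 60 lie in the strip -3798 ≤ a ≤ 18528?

23

gcd(967, 652):
  967 = 1×652 + 315
  652 = 2×315 + 22
  315 = 14×22 + 7
  22 = 3×7 + 1
  7 = 7×1
so gcd(967, 652) = 1.
Back-substitute for Bézout coefficients:
  1 = 22 - 3×7
  ... = 652×(132) + 967×(-89)
Scale by 60: particular solution (7920, -5340); reduce a mod 967: (184, -124).
General solution: a = 184 + 967t, b = -124 - 652t for integer t.
-3798 ≤ 184 + 967t ≤ 18528 gives t ∈ [-4, 18], which is 23 values.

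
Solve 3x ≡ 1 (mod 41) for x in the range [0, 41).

14

gcd(41, 3):
  41 = 13·3 + 2
  3 = 1·2 + 1
  2 = 2·1
so gcd(41, 3) = 1.
Back-substitute for Bézout coefficients:
  1 = 3 - 1·2
  ... = 3·(14) + 41·(-1)
So 3·14 ≡ 1 (mod 41), and 14 mod 41 = 14.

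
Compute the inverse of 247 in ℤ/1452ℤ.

823

gcd(1452, 247) = 1.
By Bézout, 247×(-629) + 1452×(107) = 1.
So 247×-629 ≡ 1 (mod 1452), and -629 mod 1452 = 823.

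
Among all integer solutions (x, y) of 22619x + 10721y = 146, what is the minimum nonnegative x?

8198

gcd(22619, 10721):
  22619 = 2*10721 + 1177
  10721 = 9*1177 + 128
  1177 = 9*128 + 25
  128 = 5*25 + 3
  25 = 8*3 + 1
  3 = 3*1
so gcd(22619, 10721) = 1.
1 divides 146, so solutions exist.
Back-substitute for Bézout coefficients:
  1 = 25 - 8*3
  ... = 22619*(3434) + 10721*(-7245)
Scale by 146/1 = 146: (x₀, y₀) = (501364, -1057770).
General solution: x = 501364 + 10721t, y = -1057770 - 22619t for integer t.
x ≥ 0: smallest is 501364 mod 10721 = 8198 (at t = -46), with y = -17296.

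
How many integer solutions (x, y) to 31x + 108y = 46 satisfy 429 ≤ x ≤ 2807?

23

gcd(108, 31) = 1.
By Bézout, 31×(7) + 108×(-2) = 1.
Particular solution: (106, -30).
General solution: x = 106 + 108t, y = -30 - 31t for integer t.
429 ≤ 106 + 108t ≤ 2807 gives t ∈ [3, 25], which is 23 values.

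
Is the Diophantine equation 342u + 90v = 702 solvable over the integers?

yes

gcd(342, 90) = 18  (342 = 3·90 + 72, 90 = 1·72 + 18, 72 = 4·18).
18 divides 702, so integer solutions exist.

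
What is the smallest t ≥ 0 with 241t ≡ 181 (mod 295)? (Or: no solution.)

166

gcd(295, 241):
  295 = 1×241 + 54
  241 = 4×54 + 25
  54 = 2×25 + 4
  25 = 6×4 + 1
  4 = 4×1
so gcd(295, 241) = 1.
1 divides 181, so solutions exist.
Back-substitute for Bézout coefficients:
  1 = 25 - 6×4
  ... = 241×(71) + 295×(-58)
So 241×(71) ≡ 1 (mod 295); multiply by 181: t ≡ 12851 (mod 295).
Smallest nonnegative: t = 12851 mod 295 = 166.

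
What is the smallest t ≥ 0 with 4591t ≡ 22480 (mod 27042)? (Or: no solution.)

gcd(27042, 4591):
  27042 = 5·4591 + 4087
  4591 = 1·4087 + 504
  4087 = 8·504 + 55
  504 = 9·55 + 9
  55 = 6·9 + 1
  9 = 9·1
so gcd(27042, 4591) = 1.
1 divides 22480, so solutions exist.
Back-substitute for Bézout coefficients:
  1 = 55 - 6·9
  ... = 4591·(-2951) + 27042·(501)
So 4591·(-2951) ≡ 1 (mod 27042); multiply by 22480: t ≡ -66338480 (mod 27042).
Smallest nonnegative: t = -66338480 mod 27042 = 22588.

22588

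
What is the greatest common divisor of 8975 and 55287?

1

gcd(55287, 8975):
  55287 = 6*8975 + 1437
  8975 = 6*1437 + 353
  1437 = 4*353 + 25
  353 = 14*25 + 3
  25 = 8*3 + 1
  3 = 3*1
so gcd(55287, 8975) = 1.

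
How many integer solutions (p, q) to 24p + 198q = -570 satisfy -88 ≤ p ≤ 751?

25

gcd(198, 24) = 6.
By Bézout, 24*(-8) + 198*(1) = 6.
Particular solution: (1, -3).
General solution: p = 1 + 33t, q = -3 - 4t for integer t.
-88 ≤ 1 + 33t ≤ 751 gives t ∈ [-2, 22], which is 25 values.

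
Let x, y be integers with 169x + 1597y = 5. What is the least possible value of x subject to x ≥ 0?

gcd(1597, 169):
  1597 = 9×169 + 76
  169 = 2×76 + 17
  76 = 4×17 + 8
  17 = 2×8 + 1
  8 = 8×1
so gcd(1597, 169) = 1.
1 divides 5, so solutions exist.
Back-substitute for Bézout coefficients:
  1 = 17 - 2×8
  ... = 169×(189) + 1597×(-20)
Scale by 5/1 = 5: (x₀, y₀) = (945, -100).
General solution: x = 945 + 1597t, y = -100 - 169t for integer t.
x ≥ 0: smallest is 945 mod 1597 = 945 (at t = 0), with y = -100.

945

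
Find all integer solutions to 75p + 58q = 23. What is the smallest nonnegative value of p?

15

gcd(75, 58):
  75 = 1·58 + 17
  58 = 3·17 + 7
  17 = 2·7 + 3
  7 = 2·3 + 1
  3 = 3·1
so gcd(75, 58) = 1.
1 divides 23, so solutions exist.
Back-substitute for Bézout coefficients:
  1 = 7 - 2·3
  ... = 75·(-17) + 58·(22)
Scale by 23/1 = 23: (p₀, q₀) = (-391, 506).
General solution: p = -391 + 58t, q = 506 - 75t for integer t.
p ≥ 0: smallest is -391 mod 58 = 15 (at t = 7), with q = -19.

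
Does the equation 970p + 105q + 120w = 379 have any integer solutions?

gcd(970, 105) = 5.
gcd(5, 120) = 5.
5 does not divide 379 (remainder 4), so no integer solutions.

no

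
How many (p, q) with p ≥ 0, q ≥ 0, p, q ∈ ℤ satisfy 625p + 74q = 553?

0

gcd(625, 74) = 1.
By Bézout, 625·(9) + 74·(-76) = 1.
One solution: (19, -153).
General: p = 19 + 74t, q = -153 - 625t.
p ≥ 0 ⇒ t ≥ 0; q ≥ 0 ⇒ t ≤ -1. So t ∈ [0, -1]: 0 solutions.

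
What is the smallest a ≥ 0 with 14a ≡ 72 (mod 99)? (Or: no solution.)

gcd(99, 14) = 1.
1 divides 72, so solutions exist.
By Bézout, 14×(-7) + 99×(1) = 1.
So 14×(-7) ≡ 1 (mod 99); multiply by 72: a ≡ -504 (mod 99).
Smallest nonnegative: a = -504 mod 99 = 90.

90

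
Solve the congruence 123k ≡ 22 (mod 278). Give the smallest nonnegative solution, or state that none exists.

gcd(278, 123) = 1.
1 divides 22, so solutions exist.
By Bézout, 123×(-113) + 278×(50) = 1.
So 123×(-113) ≡ 1 (mod 278); multiply by 22: k ≡ -2486 (mod 278).
Smallest nonnegative: k = -2486 mod 278 = 16.

16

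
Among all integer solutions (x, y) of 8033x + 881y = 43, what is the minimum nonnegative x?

gcd(8033, 881) = 1.
1 divides 43, so solutions exist.
By Bézout, 8033·(-144) + 881·(1313) = 1.
Scale by 43/1 = 43: (x₀, y₀) = (-6192, 56459).
General solution: x = -6192 + 881t, y = 56459 - 8033t for integer t.
x ≥ 0: smallest is -6192 mod 881 = 856 (at t = 8), with y = -7805.

856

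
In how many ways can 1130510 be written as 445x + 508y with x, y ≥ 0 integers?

gcd(508, 445):
  508 = 1*445 + 63
  445 = 7*63 + 4
  63 = 15*4 + 3
  4 = 1*3 + 1
  3 = 3*1
so gcd(508, 445) = 1.
Back-substitute for Bézout coefficients:
  1 = 4 - 1*3
  ... = 445*(129) + 508*(-113)
Scale by 1130510: one solution is (145835790, -127747630). Reduce x mod 508: (166, 2080).
General: x = 166 + 508t, y = 2080 - 445t.
x ≥ 0 ⇒ t ≥ 0; y ≥ 0 ⇒ t ≤ 4. So t ∈ [0, 4]: 5 solutions.

5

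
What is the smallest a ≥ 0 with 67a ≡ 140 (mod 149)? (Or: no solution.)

31

gcd(149, 67) = 1.
1 divides 140, so solutions exist.
By Bézout, 67·(-20) + 149·(9) = 1.
So 67·(-20) ≡ 1 (mod 149); multiply by 140: a ≡ -2800 (mod 149).
Smallest nonnegative: a = -2800 mod 149 = 31.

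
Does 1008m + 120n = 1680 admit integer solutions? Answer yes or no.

gcd(1008, 120) = 24  (1008 = 8*120 + 48, 120 = 2*48 + 24, 48 = 2*24).
24 divides 1680, so integer solutions exist.

yes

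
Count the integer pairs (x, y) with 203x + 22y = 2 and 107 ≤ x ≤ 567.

20

gcd(203, 22) = 1.
By Bézout, 203·(9) + 22·(-83) = 1.
Particular solution: (18, -166).
General solution: x = 18 + 22t, y = -166 - 203t for integer t.
107 ≤ 18 + 22t ≤ 567 gives t ∈ [5, 24], which is 20 values.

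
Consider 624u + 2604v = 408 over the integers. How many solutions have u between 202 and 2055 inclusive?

gcd(2604, 624) = 12  (2604 = 4*624 + 108, 624 = 5*108 + 84, 108 = 1*84 + 24, 84 = 3*24 + 12, 24 = 2*12).
Back-substituting, 624*(96) + 2604*(-23) = 12.
Scale by 34: particular solution (3264, -782); reduce u mod 217: (9, -2).
General solution: u = 9 + 217t, v = -2 - 52t for integer t.
202 ≤ 9 + 217t ≤ 2055 gives t ∈ [1, 9], which is 9 values.

9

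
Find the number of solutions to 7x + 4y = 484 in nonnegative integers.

gcd(7, 4) = 1  (7 = 1*4 + 3, 4 = 1*3 + 1, 3 = 3*1).
Back-substituting, 7*(-1) + 4*(2) = 1.
Scale by 484: one solution is (-484, 968). Reduce x mod 4: (0, 121).
General: x = 0 + 4t, y = 121 - 7t.
x ≥ 0 ⇒ t ≥ 0; y ≥ 0 ⇒ t ≤ 17. So t ∈ [0, 17]: 18 solutions.

18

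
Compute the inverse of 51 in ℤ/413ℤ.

81

gcd(413, 51) = 1.
By Bézout, 51·(81) + 413·(-10) = 1.
So 51·81 ≡ 1 (mod 413), and 81 mod 413 = 81.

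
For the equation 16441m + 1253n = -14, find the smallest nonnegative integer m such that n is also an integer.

511

gcd(16441, 1253):
  16441 = 13·1253 + 152
  1253 = 8·152 + 37
  152 = 4·37 + 4
  37 = 9·4 + 1
  4 = 4·1
so gcd(16441, 1253) = 1.
1 divides -14, so solutions exist.
Back-substitute for Bézout coefficients:
  1 = 37 - 9·4
  ... = 16441·(-305) + 1253·(4002)
Scale by -14/1 = -14: (m₀, n₀) = (4270, -56028).
General solution: m = 4270 + 1253t, n = -56028 - 16441t for integer t.
m ≥ 0: smallest is 4270 mod 1253 = 511 (at t = -3), with n = -6705.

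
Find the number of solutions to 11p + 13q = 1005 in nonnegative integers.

7

gcd(13, 11) = 1.
By Bézout, 11·(6) + 13·(-5) = 1.
One solution: (11, 68).
General: p = 11 + 13t, q = 68 - 11t.
p ≥ 0 ⇒ t ≥ 0; q ≥ 0 ⇒ t ≤ 6. So t ∈ [0, 6]: 7 solutions.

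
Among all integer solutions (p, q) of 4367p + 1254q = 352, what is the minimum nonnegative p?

98

gcd(4367, 1254) = 11  (4367 = 3×1254 + 605, 1254 = 2×605 + 44, 605 = 13×44 + 33, 44 = 1×33 + 11, 33 = 3×11).
11 divides 352, so solutions exist.
Back-substituting, 4367×(-29) + 1254×(101) = 11.
Scale by 352/11 = 32: (p₀, q₀) = (-928, 3232).
General solution: p = -928 + 114t, q = 3232 - 397t for integer t.
p ≥ 0: smallest is -928 mod 114 = 98 (at t = 9), with q = -341.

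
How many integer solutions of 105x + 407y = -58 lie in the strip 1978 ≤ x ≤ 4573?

gcd(407, 105) = 1.
By Bézout, 105*(-31) + 407*(8) = 1.
Particular solution: (170, -44).
General solution: x = 170 + 407t, y = -44 - 105t for integer t.
1978 ≤ 170 + 407t ≤ 4573 gives t ∈ [5, 10], which is 6 values.

6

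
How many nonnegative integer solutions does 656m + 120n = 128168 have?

gcd(656, 120):
  656 = 5*120 + 56
  120 = 2*56 + 8
  56 = 7*8
so gcd(656, 120) = 8.
Back-substitute for Bézout coefficients:
  8 = 120 - 2*56
  ... = 656*(-2) + 120*(11)
Scale by 16021: one solution is (-32042, 176231). Reduce m mod 15: (13, 997).
General: m = 13 + 15t, n = 997 - 82t.
m ≥ 0 ⇒ t ≥ 0; n ≥ 0 ⇒ t ≤ 12. So t ∈ [0, 12]: 13 solutions.

13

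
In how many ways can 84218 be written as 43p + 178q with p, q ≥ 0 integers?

11

gcd(178, 43) = 1  (178 = 4·43 + 6, 43 = 7·6 + 1, 6 = 6·1).
Back-substituting, 43·(29) + 178·(-7) = 1.
Scale by 84218: one solution is (2442322, -589526). Reduce p mod 178: (162, 434).
General: p = 162 + 178t, q = 434 - 43t.
p ≥ 0 ⇒ t ≥ 0; q ≥ 0 ⇒ t ≤ 10. So t ∈ [0, 10]: 11 solutions.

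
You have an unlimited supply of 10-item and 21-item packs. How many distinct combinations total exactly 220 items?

Need nonnegative integers with 10j + 21k = 220.
gcd(10, 21) = 1, and 10·(-2) + 21·(1) = 1.
So (j₀, k₀) = (-440, 220); general j = -440 + 21t, k = 220 - 10t.
j ≥ 0 ⇒ t ≥ 21; k ≥ 0 ⇒ t ≤ 22. That's 2 values of t.

2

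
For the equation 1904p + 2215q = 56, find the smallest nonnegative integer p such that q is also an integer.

gcd(2215, 1904):
  2215 = 1*1904 + 311
  1904 = 6*311 + 38
  311 = 8*38 + 7
  38 = 5*7 + 3
  7 = 2*3 + 1
  3 = 3*1
so gcd(2215, 1904) = 1.
1 divides 56, so solutions exist.
Back-substitute for Bézout coefficients:
  1 = 7 - 2*3
  ... = 1904*(-641) + 2215*(551)
Scale by 56/1 = 56: (p₀, q₀) = (-35896, 30856).
General solution: p = -35896 + 2215t, q = 30856 - 1904t for integer t.
p ≥ 0: smallest is -35896 mod 2215 = 1759 (at t = 17), with q = -1512.

1759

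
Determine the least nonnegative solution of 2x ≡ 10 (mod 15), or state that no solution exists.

gcd(15, 2) = 1  (15 = 7·2 + 1, 2 = 2·1).
1 divides 10, so solutions exist.
Back-substituting, 2·(-7) + 15·(1) = 1.
So 2·(-7) ≡ 1 (mod 15); multiply by 10: x ≡ -70 (mod 15).
Smallest nonnegative: x = -70 mod 15 = 5.

5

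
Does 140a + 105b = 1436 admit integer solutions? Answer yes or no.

gcd(140, 105) = 35.
35 does not divide 1436 (remainder 1), so no integer solutions.

no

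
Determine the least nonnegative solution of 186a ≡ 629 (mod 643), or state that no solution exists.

235

gcd(643, 186) = 1  (643 = 3×186 + 85, 186 = 2×85 + 16, 85 = 5×16 + 5, 16 = 3×5 + 1, 5 = 5×1).
1 divides 629, so solutions exist.
Back-substituting, 186×(121) + 643×(-35) = 1.
So 186×(121) ≡ 1 (mod 643); multiply by 629: a ≡ 76109 (mod 643).
Smallest nonnegative: a = 76109 mod 643 = 235.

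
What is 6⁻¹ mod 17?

3

gcd(17, 6) = 1  (17 = 2×6 + 5, 6 = 1×5 + 1, 5 = 5×1).
Back-substituting, 6×(3) + 17×(-1) = 1.
So 6×3 ≡ 1 (mod 17), and 3 mod 17 = 3.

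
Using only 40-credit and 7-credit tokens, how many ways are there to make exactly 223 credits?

1

Need nonnegative integers with 40j + 7k = 223.
gcd(40, 7) = 1, and 40·(3) + 7·(-17) = 1.
So (j₀, k₀) = (669, -3791); general j = 669 + 7t, k = -3791 - 40t.
j ≥ 0 ⇒ t ≥ -95; k ≥ 0 ⇒ t ≤ -95. That's 1 value of t.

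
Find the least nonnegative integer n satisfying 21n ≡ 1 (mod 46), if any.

gcd(46, 21) = 1  (46 = 2*21 + 4, 21 = 5*4 + 1, 4 = 4*1).
1 divides 1, so solutions exist.
Back-substituting, 21*(11) + 46*(-5) = 1.
So 21*(11) ≡ 1 (mod 46); multiply by 1: n ≡ 11 (mod 46).
Smallest nonnegative: n = 11 mod 46 = 11.

11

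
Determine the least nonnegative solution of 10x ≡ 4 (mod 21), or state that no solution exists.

gcd(21, 10) = 1.
1 divides 4, so solutions exist.
By Bézout, 10·(-2) + 21·(1) = 1.
So 10·(-2) ≡ 1 (mod 21); multiply by 4: x ≡ -8 (mod 21).
Smallest nonnegative: x = -8 mod 21 = 13.

13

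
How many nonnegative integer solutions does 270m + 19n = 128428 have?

25

gcd(270, 19):
  270 = 14×19 + 4
  19 = 4×4 + 3
  4 = 1×3 + 1
  3 = 3×1
so gcd(270, 19) = 1.
Back-substitute for Bézout coefficients:
  1 = 4 - 1×3
  ... = 270×(5) + 19×(-71)
Scale by 128428: one solution is (642140, -9118388). Reduce m mod 19: (16, 6532).
General: m = 16 + 19t, n = 6532 - 270t.
m ≥ 0 ⇒ t ≥ 0; n ≥ 0 ⇒ t ≤ 24. So t ∈ [0, 24]: 25 solutions.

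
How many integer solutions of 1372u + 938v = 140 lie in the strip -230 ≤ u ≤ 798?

15

gcd(1372, 938) = 14  (1372 = 1×938 + 434, 938 = 2×434 + 70, 434 = 6×70 + 14, 70 = 5×14).
Back-substituting, 1372×(13) + 938×(-19) = 14.
Scale by 10: particular solution (130, -190); reduce u mod 67: (63, -92).
General solution: u = 63 + 67t, v = -92 - 98t for integer t.
-230 ≤ 63 + 67t ≤ 798 gives t ∈ [-4, 10], which is 15 values.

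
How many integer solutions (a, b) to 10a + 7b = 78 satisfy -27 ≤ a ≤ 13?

gcd(10, 7) = 1.
By Bézout, 10·(-2) + 7·(3) = 1.
Particular solution: (5, 4).
General solution: a = 5 + 7t, b = 4 - 10t for integer t.
-27 ≤ 5 + 7t ≤ 13 gives t ∈ [-4, 1], which is 6 values.

6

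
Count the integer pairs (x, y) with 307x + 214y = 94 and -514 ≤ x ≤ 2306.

gcd(307, 214) = 1.
By Bézout, 307×(-23) + 214×(33) = 1.
Particular solution: (192, -275).
General solution: x = 192 + 214t, y = -275 - 307t for integer t.
-514 ≤ 192 + 214t ≤ 2306 gives t ∈ [-3, 9], which is 13 values.

13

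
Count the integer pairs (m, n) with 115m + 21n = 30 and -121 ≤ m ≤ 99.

gcd(115, 21) = 1.
By Bézout, 115×(-2) + 21×(11) = 1.
Particular solution: (3, -15).
General solution: m = 3 + 21t, n = -15 - 115t for integer t.
-121 ≤ 3 + 21t ≤ 99 gives t ∈ [-5, 4], which is 10 values.

10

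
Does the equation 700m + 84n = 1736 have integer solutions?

gcd(700, 84) = 28.
28 divides 1736, so integer solutions exist.

yes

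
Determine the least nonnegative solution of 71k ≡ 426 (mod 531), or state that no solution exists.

gcd(531, 71):
  531 = 7·71 + 34
  71 = 2·34 + 3
  34 = 11·3 + 1
  3 = 3·1
so gcd(531, 71) = 1.
1 divides 426, so solutions exist.
Back-substitute for Bézout coefficients:
  1 = 34 - 11·3
  ... = 71·(-172) + 531·(23)
So 71·(-172) ≡ 1 (mod 531); multiply by 426: k ≡ -73272 (mod 531).
Smallest nonnegative: k = -73272 mod 531 = 6.

6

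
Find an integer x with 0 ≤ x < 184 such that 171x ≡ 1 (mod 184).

99

gcd(184, 171) = 1  (184 = 1*171 + 13, 171 = 13*13 + 2, 13 = 6*2 + 1, 2 = 2*1).
Back-substituting, 171*(-85) + 184*(79) = 1.
So 171*-85 ≡ 1 (mod 184), and -85 mod 184 = 99.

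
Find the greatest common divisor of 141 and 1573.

gcd(1573, 141) = 1  (1573 = 11×141 + 22, 141 = 6×22 + 9, 22 = 2×9 + 4, 9 = 2×4 + 1, 4 = 4×1).

1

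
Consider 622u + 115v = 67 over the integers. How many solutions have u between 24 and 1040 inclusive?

8

gcd(622, 115) = 1.
By Bézout, 622·(-22) + 115·(119) = 1.
Particular solution: (21, -113).
General solution: u = 21 + 115t, v = -113 - 622t for integer t.
24 ≤ 21 + 115t ≤ 1040 gives t ∈ [1, 8], which is 8 values.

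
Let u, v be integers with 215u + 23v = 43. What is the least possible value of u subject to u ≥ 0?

14

gcd(215, 23) = 1  (215 = 9×23 + 8, 23 = 2×8 + 7, 8 = 1×7 + 1, 7 = 7×1).
1 divides 43, so solutions exist.
Back-substituting, 215×(3) + 23×(-28) = 1.
Scale by 43/1 = 43: (u₀, v₀) = (129, -1204).
General solution: u = 129 + 23t, v = -1204 - 215t for integer t.
u ≥ 0: smallest is 129 mod 23 = 14 (at t = -5), with v = -129.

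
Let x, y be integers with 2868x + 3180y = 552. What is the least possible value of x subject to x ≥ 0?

39

gcd(3180, 2868) = 12.
12 divides 552, so solutions exist.
By Bézout, 2868×(-51) + 3180×(46) = 12.
Scale by 552/12 = 46: (x₀, y₀) = (-2346, 2116).
General solution: x = -2346 + 265t, y = 2116 - 239t for integer t.
x ≥ 0: smallest is -2346 mod 265 = 39 (at t = 9), with y = -35.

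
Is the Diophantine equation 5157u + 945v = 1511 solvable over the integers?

gcd(5157, 945) = 27  (5157 = 5*945 + 432, 945 = 2*432 + 81, 432 = 5*81 + 27, 81 = 3*27).
27 does not divide 1511 (remainder 26), so no integer solutions.

no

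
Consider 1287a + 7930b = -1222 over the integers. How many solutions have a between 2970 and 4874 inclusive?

gcd(7930, 1287) = 13  (7930 = 6·1287 + 208, 1287 = 6·208 + 39, 208 = 5·39 + 13, 39 = 3·13).
Back-substituting, 1287·(-191) + 7930·(31) = 13.
Scale by -94: particular solution (17954, -2914); reduce a mod 610: (264, -43).
General solution: a = 264 + 610t, b = -43 - 99t for integer t.
2970 ≤ 264 + 610t ≤ 4874 gives t ∈ [5, 7], which is 3 values.

3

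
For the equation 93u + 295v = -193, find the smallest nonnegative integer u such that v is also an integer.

gcd(295, 93) = 1.
1 divides -193, so solutions exist.
By Bézout, 93*(92) + 295*(-29) = 1.
Scale by -193/1 = -193: (u₀, v₀) = (-17756, 5597).
General solution: u = -17756 + 295t, v = 5597 - 93t for integer t.
u ≥ 0: smallest is -17756 mod 295 = 239 (at t = 61), with v = -76.

239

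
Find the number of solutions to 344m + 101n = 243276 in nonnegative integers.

gcd(344, 101) = 1.
By Bézout, 344·(-32) + 101·(109) = 1.
One solution: (46, 2252).
General: m = 46 + 101t, n = 2252 - 344t.
m ≥ 0 ⇒ t ≥ 0; n ≥ 0 ⇒ t ≤ 6. So t ∈ [0, 6]: 7 solutions.

7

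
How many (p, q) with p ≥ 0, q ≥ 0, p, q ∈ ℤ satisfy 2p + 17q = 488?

15

gcd(17, 2) = 1.
By Bézout, 2*(-8) + 17*(1) = 1.
One solution: (6, 28).
General: p = 6 + 17t, q = 28 - 2t.
p ≥ 0 ⇒ t ≥ 0; q ≥ 0 ⇒ t ≤ 14. So t ∈ [0, 14]: 15 solutions.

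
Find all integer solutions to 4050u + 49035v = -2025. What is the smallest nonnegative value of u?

1634

gcd(49035, 4050) = 15  (49035 = 12*4050 + 435, 4050 = 9*435 + 135, 435 = 3*135 + 30, 135 = 4*30 + 15, 30 = 2*15).
15 divides -2025, so solutions exist.
Back-substituting, 4050*(1465) + 49035*(-121) = 15.
Scale by -2025/15 = -135: (u₀, v₀) = (-197775, 16335).
General solution: u = -197775 + 3269t, v = 16335 - 270t for integer t.
u ≥ 0: smallest is -197775 mod 3269 = 1634 (at t = 61), with v = -135.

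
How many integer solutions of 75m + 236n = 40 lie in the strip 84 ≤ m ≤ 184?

0

gcd(236, 75) = 1  (236 = 3×75 + 11, 75 = 6×11 + 9, 11 = 1×9 + 2, 9 = 4×2 + 1, 2 = 2×1).
Back-substituting, 75×(107) + 236×(-34) = 1.
Scale by 40: particular solution (4280, -1360); reduce m mod 236: (32, -10).
General solution: m = 32 + 236t, n = -10 - 75t for integer t.
84 ≤ 32 + 236t ≤ 184 gives t ∈ [1, 0], which is 0 values.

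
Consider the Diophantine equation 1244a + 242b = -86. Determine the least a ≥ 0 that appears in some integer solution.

90

gcd(1244, 242):
  1244 = 5×242 + 34
  242 = 7×34 + 4
  34 = 8×4 + 2
  4 = 2×2
so gcd(1244, 242) = 2.
2 divides -86, so solutions exist.
Back-substitute for Bézout coefficients:
  2 = 34 - 8×4
  ... = 1244×(57) + 242×(-293)
Scale by -86/2 = -43: (a₀, b₀) = (-2451, 12599).
General solution: a = -2451 + 121t, b = 12599 - 622t for integer t.
a ≥ 0: smallest is -2451 mod 121 = 90 (at t = 21), with b = -463.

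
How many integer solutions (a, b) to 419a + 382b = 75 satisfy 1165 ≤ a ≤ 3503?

gcd(419, 382) = 1  (419 = 1*382 + 37, 382 = 10*37 + 12, 37 = 3*12 + 1, 12 = 12*1).
Back-substituting, 419*(31) + 382*(-34) = 1.
Scale by 75: particular solution (2325, -2550); reduce a mod 382: (33, -36).
General solution: a = 33 + 382t, b = -36 - 419t for integer t.
1165 ≤ 33 + 382t ≤ 3503 gives t ∈ [3, 9], which is 7 values.

7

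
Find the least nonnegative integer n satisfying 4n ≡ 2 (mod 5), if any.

gcd(5, 4) = 1.
1 divides 2, so solutions exist.
By Bézout, 4·(-1) + 5·(1) = 1.
So 4·(-1) ≡ 1 (mod 5); multiply by 2: n ≡ -2 (mod 5).
Smallest nonnegative: n = -2 mod 5 = 3.

3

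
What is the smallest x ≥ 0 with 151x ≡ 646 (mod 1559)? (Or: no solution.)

1109

gcd(1559, 151) = 1.
1 divides 646, so solutions exist.
By Bézout, 151·(-382) + 1559·(37) = 1.
So 151·(-382) ≡ 1 (mod 1559); multiply by 646: x ≡ -246772 (mod 1559).
Smallest nonnegative: x = -246772 mod 1559 = 1109.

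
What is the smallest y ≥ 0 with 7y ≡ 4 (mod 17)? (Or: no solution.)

gcd(17, 7) = 1.
1 divides 4, so solutions exist.
By Bézout, 7*(5) + 17*(-2) = 1.
So 7*(5) ≡ 1 (mod 17); multiply by 4: y ≡ 20 (mod 17).
Smallest nonnegative: y = 20 mod 17 = 3.

3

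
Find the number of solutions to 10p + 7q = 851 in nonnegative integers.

12

gcd(10, 7):
  10 = 1*7 + 3
  7 = 2*3 + 1
  3 = 3*1
so gcd(10, 7) = 1.
Back-substitute for Bézout coefficients:
  1 = 7 - 2*3
  ... = 10*(-2) + 7*(3)
Scale by 851: one solution is (-1702, 2553). Reduce p mod 7: (6, 113).
General: p = 6 + 7t, q = 113 - 10t.
p ≥ 0 ⇒ t ≥ 0; q ≥ 0 ⇒ t ≤ 11. So t ∈ [0, 11]: 12 solutions.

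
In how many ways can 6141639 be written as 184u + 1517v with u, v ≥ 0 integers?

22

gcd(1517, 184) = 1.
By Bézout, 184*(-371) + 1517*(45) = 1.
One solution: (1101, 3915).
General: u = 1101 + 1517t, v = 3915 - 184t.
u ≥ 0 ⇒ t ≥ 0; v ≥ 0 ⇒ t ≤ 21. So t ∈ [0, 21]: 22 solutions.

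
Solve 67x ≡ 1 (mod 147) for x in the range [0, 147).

79

gcd(147, 67) = 1  (147 = 2*67 + 13, 67 = 5*13 + 2, 13 = 6*2 + 1, 2 = 2*1).
Back-substituting, 67*(-68) + 147*(31) = 1.
So 67*-68 ≡ 1 (mod 147), and -68 mod 147 = 79.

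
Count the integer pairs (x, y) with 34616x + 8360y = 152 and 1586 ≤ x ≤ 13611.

11

gcd(34616, 8360) = 8  (34616 = 4·8360 + 1176, 8360 = 7·1176 + 128, 1176 = 9·128 + 24, 128 = 5·24 + 8, 24 = 3·8).
Back-substituting, 34616·(-327) + 8360·(1354) = 8.
Scale by 19: particular solution (-6213, 25726); reduce x mod 1045: (57, -236).
General solution: x = 57 + 1045t, y = -236 - 4327t for integer t.
1586 ≤ 57 + 1045t ≤ 13611 gives t ∈ [2, 12], which is 11 values.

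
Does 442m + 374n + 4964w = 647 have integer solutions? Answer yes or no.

gcd(442, 374):
  442 = 1·374 + 68
  374 = 5·68 + 34
  68 = 2·34
so gcd(442, 374) = 34.
gcd(34, 4964) = 34.
34 does not divide 647 (remainder 1), so no integer solutions.

no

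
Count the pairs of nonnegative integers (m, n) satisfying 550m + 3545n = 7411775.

19

gcd(3545, 550) = 5  (3545 = 6·550 + 245, 550 = 2·245 + 60, 245 = 4·60 + 5, 60 = 12·5).
Back-substituting, 550·(-58) + 3545·(9) = 5.
Scale by 1482355: one solution is (-85976590, 13341195). Reduce m mod 709: (295, 2045).
General: m = 295 + 709t, n = 2045 - 110t.
m ≥ 0 ⇒ t ≥ 0; n ≥ 0 ⇒ t ≤ 18. So t ∈ [0, 18]: 19 solutions.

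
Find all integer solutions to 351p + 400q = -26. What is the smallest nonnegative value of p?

74

gcd(400, 351):
  400 = 1*351 + 49
  351 = 7*49 + 8
  49 = 6*8 + 1
  8 = 8*1
so gcd(400, 351) = 1.
1 divides -26, so solutions exist.
Back-substitute for Bézout coefficients:
  1 = 49 - 6*8
  ... = 351*(-49) + 400*(43)
Scale by -26/1 = -26: (p₀, q₀) = (1274, -1118).
General solution: p = 1274 + 400t, q = -1118 - 351t for integer t.
p ≥ 0: smallest is 1274 mod 400 = 74 (at t = -3), with q = -65.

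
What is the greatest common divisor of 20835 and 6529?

1

gcd(20835, 6529):
  20835 = 3×6529 + 1248
  6529 = 5×1248 + 289
  1248 = 4×289 + 92
  289 = 3×92 + 13
  92 = 7×13 + 1
  13 = 13×1
so gcd(20835, 6529) = 1.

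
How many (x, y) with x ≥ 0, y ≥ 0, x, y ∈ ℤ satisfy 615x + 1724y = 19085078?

gcd(1724, 615) = 1  (1724 = 2×615 + 494, 615 = 1×494 + 121, 494 = 4×121 + 10, 121 = 12×10 + 1, 10 = 10×1).
Back-substituting, 615×(171) + 1724×(-61) = 1.
Scale by 19085078: one solution is (3263548338, -1164189758). Reduce x mod 1724: (822, 10777).
General: x = 822 + 1724t, y = 10777 - 615t.
x ≥ 0 ⇒ t ≥ 0; y ≥ 0 ⇒ t ≤ 17. So t ∈ [0, 17]: 18 solutions.

18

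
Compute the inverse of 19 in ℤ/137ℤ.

101

gcd(137, 19):
  137 = 7*19 + 4
  19 = 4*4 + 3
  4 = 1*3 + 1
  3 = 3*1
so gcd(137, 19) = 1.
Back-substitute for Bézout coefficients:
  1 = 4 - 1*3
  ... = 19*(-36) + 137*(5)
So 19*-36 ≡ 1 (mod 137), and -36 mod 137 = 101.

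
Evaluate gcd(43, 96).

gcd(96, 43):
  96 = 2*43 + 10
  43 = 4*10 + 3
  10 = 3*3 + 1
  3 = 3*1
so gcd(96, 43) = 1.

1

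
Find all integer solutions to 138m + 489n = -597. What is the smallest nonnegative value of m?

gcd(489, 138):
  489 = 3×138 + 75
  138 = 1×75 + 63
  75 = 1×63 + 12
  63 = 5×12 + 3
  12 = 4×3
so gcd(489, 138) = 3.
3 divides -597, so solutions exist.
Back-substitute for Bézout coefficients:
  3 = 63 - 5×12
  ... = 138×(39) + 489×(-11)
Scale by -597/3 = -199: (m₀, n₀) = (-7761, 2189).
General solution: m = -7761 + 163t, n = 2189 - 46t for integer t.
m ≥ 0: smallest is -7761 mod 163 = 63 (at t = 48), with n = -19.

63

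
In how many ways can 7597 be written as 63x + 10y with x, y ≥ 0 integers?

12

gcd(63, 10) = 1  (63 = 6×10 + 3, 10 = 3×3 + 1, 3 = 3×1).
Back-substituting, 63×(-3) + 10×(19) = 1.
Scale by 7597: one solution is (-22791, 144343). Reduce x mod 10: (9, 703).
General: x = 9 + 10t, y = 703 - 63t.
x ≥ 0 ⇒ t ≥ 0; y ≥ 0 ⇒ t ≤ 11. So t ∈ [0, 11]: 12 solutions.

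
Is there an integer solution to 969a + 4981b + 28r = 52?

yes

gcd(4981, 969) = 17  (4981 = 5·969 + 136, 969 = 7·136 + 17, 136 = 8·17).
gcd(17, 28) = 1.
1 divides 52, so integer solutions exist.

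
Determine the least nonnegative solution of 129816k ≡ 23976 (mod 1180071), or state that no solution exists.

128283

gcd(1180071, 129816) = 9.
9 divides 23976, so solutions exist.
By Bézout, 129816*(-31698) + 1180071*(3487) = 9.
So 129816*(-31698) ≡ 9 (mod 1180071); multiply by 2664: k ≡ -84443472 (mod 131119).
Smallest nonnegative: k = -84443472 mod 131119 = 128283.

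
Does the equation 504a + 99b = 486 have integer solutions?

yes

gcd(504, 99) = 9  (504 = 5*99 + 9, 99 = 11*9).
9 divides 486, so integer solutions exist.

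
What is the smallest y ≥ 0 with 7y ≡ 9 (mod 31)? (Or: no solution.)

gcd(31, 7) = 1.
1 divides 9, so solutions exist.
By Bézout, 7·(9) + 31·(-2) = 1.
So 7·(9) ≡ 1 (mod 31); multiply by 9: y ≡ 81 (mod 31).
Smallest nonnegative: y = 81 mod 31 = 19.

19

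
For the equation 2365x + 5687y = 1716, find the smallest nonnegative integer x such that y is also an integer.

246

gcd(5687, 2365) = 11.
11 divides 1716, so solutions exist.
By Bézout, 2365·(101) + 5687·(-42) = 11.
Scale by 1716/11 = 156: (x₀, y₀) = (15756, -6552).
General solution: x = 15756 + 517t, y = -6552 - 215t for integer t.
x ≥ 0: smallest is 15756 mod 517 = 246 (at t = -30), with y = -102.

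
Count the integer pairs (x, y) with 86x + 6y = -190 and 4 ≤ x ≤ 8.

2

gcd(86, 6):
  86 = 14×6 + 2
  6 = 3×2
so gcd(86, 6) = 2.
Back-substitute for Bézout coefficients:
  2 = 86 - 14×6
  ... = 86×(1) + 6×(-14)
Scale by -95: particular solution (-95, 1330); reduce x mod 3: (1, -46).
General solution: x = 1 + 3t, y = -46 - 43t for integer t.
4 ≤ 1 + 3t ≤ 8 gives t ∈ [1, 2], which is 2 values.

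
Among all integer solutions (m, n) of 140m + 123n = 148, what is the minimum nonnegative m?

gcd(140, 123) = 1  (140 = 1·123 + 17, 123 = 7·17 + 4, 17 = 4·4 + 1, 4 = 4·1).
1 divides 148, so solutions exist.
Back-substituting, 140·(29) + 123·(-33) = 1.
Scale by 148/1 = 148: (m₀, n₀) = (4292, -4884).
General solution: m = 4292 + 123t, n = -4884 - 140t for integer t.
m ≥ 0: smallest is 4292 mod 123 = 110 (at t = -34), with n = -124.

110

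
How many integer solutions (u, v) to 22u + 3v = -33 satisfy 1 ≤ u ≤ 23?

gcd(22, 3):
  22 = 7·3 + 1
  3 = 3·1
so gcd(22, 3) = 1.
Back-substitute for Bézout coefficients:
  1 = 22 - 7·3
  ... = 22·(1) + 3·(-7)
Scale by -33: particular solution (-33, 231); reduce u mod 3: (0, -11).
General solution: u = 0 + 3t, v = -11 - 22t for integer t.
1 ≤ 0 + 3t ≤ 23 gives t ∈ [1, 7], which is 7 values.

7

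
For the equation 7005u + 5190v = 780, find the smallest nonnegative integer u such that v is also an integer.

gcd(7005, 5190) = 15  (7005 = 1*5190 + 1815, 5190 = 2*1815 + 1560, 1815 = 1*1560 + 255, 1560 = 6*255 + 30, 255 = 8*30 + 15, 30 = 2*15).
15 divides 780, so solutions exist.
Back-substituting, 7005*(163) + 5190*(-220) = 15.
Scale by 780/15 = 52: (u₀, v₀) = (8476, -11440).
General solution: u = 8476 + 346t, v = -11440 - 467t for integer t.
u ≥ 0: smallest is 8476 mod 346 = 172 (at t = -24), with v = -232.

172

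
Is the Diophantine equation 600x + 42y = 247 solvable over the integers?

gcd(600, 42) = 6  (600 = 14*42 + 12, 42 = 3*12 + 6, 12 = 2*6).
6 does not divide 247 (remainder 1), so no integer solutions.

no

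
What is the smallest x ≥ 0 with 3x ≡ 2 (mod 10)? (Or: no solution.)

gcd(10, 3) = 1  (10 = 3*3 + 1, 3 = 3*1).
1 divides 2, so solutions exist.
Back-substituting, 3*(-3) + 10*(1) = 1.
So 3*(-3) ≡ 1 (mod 10); multiply by 2: x ≡ -6 (mod 10).
Smallest nonnegative: x = -6 mod 10 = 4.

4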